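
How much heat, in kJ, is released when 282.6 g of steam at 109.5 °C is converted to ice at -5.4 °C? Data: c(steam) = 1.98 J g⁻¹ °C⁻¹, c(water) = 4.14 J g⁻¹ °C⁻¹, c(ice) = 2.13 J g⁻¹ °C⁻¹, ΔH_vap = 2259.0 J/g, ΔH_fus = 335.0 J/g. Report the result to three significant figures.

q1 (cool steam 109.5→100 °C): 282.6 × 1.98 × 9.5 = 5316 J
q2 (condense at 100 °C): 282.6 × 2259.0 = 638393 J
q3 (cool water 100→0 °C): 282.6 × 4.14 × 100.0 = 116996 J
q4 (freeze at 0 °C): 282.6 × 335.0 = 94671 J
q5 (cool ice 0→-5.4 °C): 282.6 × 2.13 × 5.4 = 3250 J
Total: 5316 + 638393 + 116996 + 94671 + 3250 = 858626 J = 859 kJ

q = 859 kJ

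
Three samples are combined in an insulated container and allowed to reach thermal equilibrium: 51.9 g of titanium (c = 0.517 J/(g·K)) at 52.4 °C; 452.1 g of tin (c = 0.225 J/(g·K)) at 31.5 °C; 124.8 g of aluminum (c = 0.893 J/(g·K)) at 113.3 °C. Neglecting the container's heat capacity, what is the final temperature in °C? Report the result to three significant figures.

T_f = 71.8 °C

Σ mᵢcᵢ(T − Tᵢ) = 0  ⇒  T = Σ mᵢcᵢTᵢ / Σ mᵢcᵢ
Σ mᵢcᵢ = 51.9×0.517 + 452.1×0.225 + 124.8×0.893 = 240.0012
Σ mᵢcᵢTᵢ = 26.8323×52.4 + 101.7225×31.5 + 111.4464×113.3 = 17237
T = 17237 / 240.0012 = 71.82 °C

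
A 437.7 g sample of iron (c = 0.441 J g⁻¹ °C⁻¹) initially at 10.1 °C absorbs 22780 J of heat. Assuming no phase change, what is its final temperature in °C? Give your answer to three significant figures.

ΔT = q / (m c) = 22780 / (437.7 × 0.441) = 118.0 °C
T_f = 10.1 + 118.0 = 128.1 °C

T_f = 128 °C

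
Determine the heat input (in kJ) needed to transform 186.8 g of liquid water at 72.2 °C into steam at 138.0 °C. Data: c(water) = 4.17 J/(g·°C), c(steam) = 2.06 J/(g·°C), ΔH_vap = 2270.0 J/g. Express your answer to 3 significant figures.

q1 (heat water 72.2→100.0 °C): 186.8 × 4.17 × 27.8 = 21655 J
q2 (vaporize at 100 °C): 186.8 × 2270.0 = 424036 J
q3 (heat steam 100.0→138.0 °C): 186.8 × 2.06 × 38.0 = 14623 J
Total: 21655 + 424036 + 14623 = 460314 J = 460 kJ

q = 460 kJ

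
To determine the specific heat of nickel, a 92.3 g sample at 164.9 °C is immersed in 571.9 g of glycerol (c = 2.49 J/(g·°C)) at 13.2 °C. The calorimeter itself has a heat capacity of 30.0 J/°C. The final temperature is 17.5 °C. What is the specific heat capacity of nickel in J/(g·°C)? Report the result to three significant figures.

q_gained = (571.9 × 2.49 + 30.0) × (17.5 − 13.2) = 6252 J
q_lost = 92.3 × c × (164.9 − 17.5) = 13605.02 c
Set equal: c = 6252 / 13605.02 = 0.460 J/(g·°C)

c = 0.460 J/(g·°C)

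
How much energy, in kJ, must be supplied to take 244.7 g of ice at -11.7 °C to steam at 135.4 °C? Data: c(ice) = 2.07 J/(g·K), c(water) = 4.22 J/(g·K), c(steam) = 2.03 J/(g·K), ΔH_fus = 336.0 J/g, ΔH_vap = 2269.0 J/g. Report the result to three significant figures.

q = 764 kJ

q1 (heat ice -11.7→0.0 °C): 244.7 × 2.07 × 11.7 = 5926 J
q2 (melt at 0 °C): 244.7 × 336.0 = 82219 J
q3 (heat water 0.0→100.0 °C): 244.7 × 4.22 × 100.0 = 103263 J
q4 (vaporize at 100 °C): 244.7 × 2269.0 = 555224 J
q5 (heat steam 100.0→135.4 °C): 244.7 × 2.03 × 35.4 = 17585 J
Total: 5926 + 82219 + 103263 + 555224 + 17585 = 764217 J = 764 kJ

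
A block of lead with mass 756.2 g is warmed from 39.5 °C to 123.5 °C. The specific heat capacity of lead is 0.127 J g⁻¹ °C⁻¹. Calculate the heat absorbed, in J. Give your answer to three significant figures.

q = 8070 J

q = m c ΔT = 756.2 × 0.127 × (123.5 − 39.5)
q = 756.2 × 0.127 × 84.0 = 8067 J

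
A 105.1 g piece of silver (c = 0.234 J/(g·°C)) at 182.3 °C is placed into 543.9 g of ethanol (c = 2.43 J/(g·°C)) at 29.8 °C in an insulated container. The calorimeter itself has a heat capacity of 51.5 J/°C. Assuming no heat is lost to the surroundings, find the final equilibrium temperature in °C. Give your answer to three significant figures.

T_f = 32.5 °C

Heat lost by silver = heat gained by ethanol + calorimeter.
(105.1)(0.234)(182.3 − T) = [(543.9)(2.43) + 51.5](T − 29.8)
24.5934 (182.3 − T) = 1373.177 (T − 29.8)
4483.4 − 24.5934 T = 1373.177 T − 40921
45404.4 = 1397.7704 T
T = 32.48 °C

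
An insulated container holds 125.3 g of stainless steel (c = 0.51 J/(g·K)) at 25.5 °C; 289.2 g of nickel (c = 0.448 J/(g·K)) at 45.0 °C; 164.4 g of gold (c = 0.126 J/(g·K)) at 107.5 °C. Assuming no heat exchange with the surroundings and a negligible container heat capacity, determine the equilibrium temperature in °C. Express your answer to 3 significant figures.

T_f = 45.2 °C

Σ mᵢcᵢ(T − Tᵢ) = 0  ⇒  T = Σ mᵢcᵢTᵢ / Σ mᵢcᵢ
Σ mᵢcᵢ = 125.3×0.51 + 289.2×0.448 + 164.4×0.126 = 214.1790
Σ mᵢcᵢTᵢ = 63.903×25.5 + 129.5616×45.0 + 20.7144×107.5 = 9686.6
T = 9686.6 / 214.1790 = 45.23 °C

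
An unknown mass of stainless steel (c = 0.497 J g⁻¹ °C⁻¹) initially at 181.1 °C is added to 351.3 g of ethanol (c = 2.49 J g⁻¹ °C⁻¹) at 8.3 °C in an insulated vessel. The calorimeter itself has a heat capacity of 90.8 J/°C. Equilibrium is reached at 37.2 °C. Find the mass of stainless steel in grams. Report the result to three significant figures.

m = 390 g

q_gained = (351.3 × 2.49 + 90.8) × (37.2 − 8.3) = 27900 J
q_lost = m × 0.497 × (181.1 − 37.2) = 71.5183 m
m = 27900 / 71.5183 = 390 g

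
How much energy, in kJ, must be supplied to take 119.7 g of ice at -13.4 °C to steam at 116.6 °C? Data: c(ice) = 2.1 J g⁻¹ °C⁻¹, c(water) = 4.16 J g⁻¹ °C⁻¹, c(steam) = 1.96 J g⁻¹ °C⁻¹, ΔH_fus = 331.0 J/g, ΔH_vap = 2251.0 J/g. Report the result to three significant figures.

q1 (heat ice -13.4→0.0 °C): 119.7 × 2.1 × 13.4 = 3368 J
q2 (melt at 0 °C): 119.7 × 331.0 = 39621 J
q3 (heat water 0.0→100.0 °C): 119.7 × 4.16 × 100.0 = 49795 J
q4 (vaporize at 100 °C): 119.7 × 2251.0 = 269445 J
q5 (heat steam 100.0→116.6 °C): 119.7 × 1.96 × 16.6 = 3895 J
Total: 3368 + 39621 + 49795 + 269445 + 3895 = 366124 J = 366 kJ

q = 366 kJ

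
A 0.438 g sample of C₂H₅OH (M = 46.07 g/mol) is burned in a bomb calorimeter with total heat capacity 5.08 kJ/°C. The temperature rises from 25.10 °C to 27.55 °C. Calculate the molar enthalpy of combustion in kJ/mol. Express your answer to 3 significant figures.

ΔH = -1310 kJ/mol

ΔT = 27.55 − 25.10 = 2.45 °C
q_cal = C_cal × ΔT = 5.08 × 2.45 = 12.446 kJ
n = 0.438 / 46.07 = 0.009507 mol
q_rxn = −q_cal = -12.446 kJ
ΔH = -12.446 / 0.009507 = -1309 kJ/mol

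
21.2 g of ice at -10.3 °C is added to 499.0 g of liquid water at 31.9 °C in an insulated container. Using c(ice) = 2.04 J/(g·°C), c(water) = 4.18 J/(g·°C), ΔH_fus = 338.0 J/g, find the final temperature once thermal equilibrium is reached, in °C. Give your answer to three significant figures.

T_f = 27.1 °C

Heat to bring ice to 0 °C and melt it: q₁ = 21.2×2.04×10.3 + 21.2×338.0 = 7611.1 J
Heat the water can supply cooling to 0 °C: 499.0×4.18×31.9 = 66537.7 J > q₁, so all ice melts.
Energy balance: 499.0×4.18×(31.9 − T) = 7611.1 + 21.2×4.18×(T − 0)
2085.82(31.9 − T) = 7611.1 + 88.616 T
66537.7 − 7611.1 = 2174.436 T
T = 58926.6 / 2174.436 = 27.10 °C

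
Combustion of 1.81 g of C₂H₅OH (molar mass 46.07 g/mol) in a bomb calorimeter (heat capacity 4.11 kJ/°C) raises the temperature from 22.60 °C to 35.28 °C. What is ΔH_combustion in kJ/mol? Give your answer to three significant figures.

ΔH = -1330 kJ/mol

ΔT = 35.28 − 22.60 = 12.68 °C
q_cal = C_cal × ΔT = 4.11 × 12.68 = 52.1148 kJ
n = 1.81 / 46.07 = 0.03929 mol
q_rxn = −q_cal = -52.1148 kJ
ΔH = -52.1148 / 0.03929 = -1326 kJ/mol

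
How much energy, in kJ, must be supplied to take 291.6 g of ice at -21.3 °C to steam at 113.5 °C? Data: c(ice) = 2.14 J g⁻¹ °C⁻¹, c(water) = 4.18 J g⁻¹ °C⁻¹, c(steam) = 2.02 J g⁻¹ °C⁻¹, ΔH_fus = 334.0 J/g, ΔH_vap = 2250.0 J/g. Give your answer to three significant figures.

q = 897 kJ

q1 (heat ice -21.3→0.0 °C): 291.6 × 2.14 × 21.3 = 13292 J
q2 (melt at 0 °C): 291.6 × 334.0 = 97394 J
q3 (heat water 0.0→100.0 °C): 291.6 × 4.18 × 100.0 = 121889 J
q4 (vaporize at 100 °C): 291.6 × 2250.0 = 656100 J
q5 (heat steam 100.0→113.5 °C): 291.6 × 2.02 × 13.5 = 7952 J
Total: 13292 + 97394 + 121889 + 656100 + 7952 = 896627 J = 897 kJ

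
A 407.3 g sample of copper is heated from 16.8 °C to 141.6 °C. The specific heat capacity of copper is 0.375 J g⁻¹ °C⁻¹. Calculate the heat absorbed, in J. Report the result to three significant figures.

q = 19100 J

q = m c ΔT = 407.3 × 0.375 × (141.6 − 16.8)
q = 407.3 × 0.375 × 124.8 = 19060 J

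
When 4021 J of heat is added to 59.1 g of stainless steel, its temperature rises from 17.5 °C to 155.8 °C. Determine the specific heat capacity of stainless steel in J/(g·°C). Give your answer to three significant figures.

c = 0.492 J/(g·°C)

c = q / (m ΔT) = 4021 / (59.1 × 138.3)
c = 4021 / 8173.53 = 0.492 J/(g·°C)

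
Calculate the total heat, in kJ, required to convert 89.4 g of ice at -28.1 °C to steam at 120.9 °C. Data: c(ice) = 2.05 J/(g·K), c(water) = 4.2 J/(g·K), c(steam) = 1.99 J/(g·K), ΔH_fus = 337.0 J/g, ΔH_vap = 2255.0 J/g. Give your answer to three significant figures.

q1 (heat ice -28.1→0.0 °C): 89.4 × 2.05 × 28.1 = 5150 J
q2 (melt at 0 °C): 89.4 × 337.0 = 30128 J
q3 (heat water 0.0→100.0 °C): 89.4 × 4.2 × 100.0 = 37548 J
q4 (vaporize at 100 °C): 89.4 × 2255.0 = 201597 J
q5 (heat steam 100.0→120.9 °C): 89.4 × 1.99 × 20.9 = 3718 J
Total: 5150 + 30128 + 37548 + 201597 + 3718 = 278141 J = 278 kJ

q = 278 kJ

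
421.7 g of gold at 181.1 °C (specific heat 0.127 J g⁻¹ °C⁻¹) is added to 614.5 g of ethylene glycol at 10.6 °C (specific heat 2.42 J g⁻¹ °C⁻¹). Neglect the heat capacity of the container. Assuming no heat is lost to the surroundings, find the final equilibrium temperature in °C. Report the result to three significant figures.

T_f = 16.5 °C

Heat lost by gold = heat gained by ethylene glycol.
(421.7)(0.127)(181.1 − T) = (614.5)(2.42)(T − 10.6)
53.5559 (181.1 − T) = 1487.09 (T − 10.6)
9699.0 − 53.5559 T = 1487.09 T − 15763
25462.0 = 1540.6459 T
T = 16.53 °C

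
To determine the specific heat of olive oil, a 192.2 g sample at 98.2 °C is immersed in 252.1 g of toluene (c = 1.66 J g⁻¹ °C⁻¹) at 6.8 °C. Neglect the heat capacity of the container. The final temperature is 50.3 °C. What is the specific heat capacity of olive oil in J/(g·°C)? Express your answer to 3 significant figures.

c = 1.98 J/(g·°C)

q_gained = (252.1 × 1.66) × (50.3 − 6.8) = 18200 J
q_lost = 192.2 × c × (98.2 − 50.3) = 9206.38 c
Set equal: c = 18200 / 9206.38 = 1.98 J/(g·°C)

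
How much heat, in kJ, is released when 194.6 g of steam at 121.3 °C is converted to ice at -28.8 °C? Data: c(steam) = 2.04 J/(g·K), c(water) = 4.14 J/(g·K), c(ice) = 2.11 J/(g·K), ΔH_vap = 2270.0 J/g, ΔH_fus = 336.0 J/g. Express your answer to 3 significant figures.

q1 (cool steam 121.3→100 °C): 194.6 × 2.04 × 21.3 = 8456 J
q2 (condense at 100 °C): 194.6 × 2270.0 = 441742 J
q3 (cool water 100→0 °C): 194.6 × 4.14 × 100.0 = 80564 J
q4 (freeze at 0 °C): 194.6 × 336.0 = 65386 J
q5 (cool ice 0→-28.8 °C): 194.6 × 2.11 × 28.8 = 11825 J
Total: 8456 + 441742 + 80564 + 65386 + 11825 = 607973 J = 608 kJ

q = 608 kJ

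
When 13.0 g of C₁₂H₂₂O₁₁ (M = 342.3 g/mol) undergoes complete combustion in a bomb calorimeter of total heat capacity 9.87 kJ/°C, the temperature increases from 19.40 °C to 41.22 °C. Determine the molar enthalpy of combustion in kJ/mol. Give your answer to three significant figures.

ΔT = 41.22 − 19.40 = 21.82 °C
q_cal = C_cal × ΔT = 9.87 × 21.82 = 215.3634 kJ
n = 13.0 / 342.3 = 0.03798 mol
q_rxn = −q_cal = -215.3634 kJ
ΔH = -215.3634 / 0.03798 = -5670 kJ/mol

ΔH = -5670 kJ/mol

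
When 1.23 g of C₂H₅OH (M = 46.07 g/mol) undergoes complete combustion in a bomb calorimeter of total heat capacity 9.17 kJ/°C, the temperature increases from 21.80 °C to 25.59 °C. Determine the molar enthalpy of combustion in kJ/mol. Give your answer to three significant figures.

ΔH = -1300 kJ/mol

ΔT = 25.59 − 21.80 = 3.79 °C
q_cal = C_cal × ΔT = 9.17 × 3.79 = 34.7543 kJ
n = 1.23 / 46.07 = 0.02670 mol
q_rxn = −q_cal = -34.7543 kJ
ΔH = -34.7543 / 0.02670 = -1302 kJ/mol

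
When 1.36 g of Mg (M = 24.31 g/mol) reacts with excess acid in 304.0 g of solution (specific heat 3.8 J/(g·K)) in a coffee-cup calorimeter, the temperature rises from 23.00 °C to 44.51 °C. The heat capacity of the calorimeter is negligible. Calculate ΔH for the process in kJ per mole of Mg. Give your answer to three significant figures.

|ΔT| = |44.51 − 23.00| = 21.51 °C
|q_surr| = (304.0 × 3.8) × 21.51 = 1155.2 × 21.51 = 24850 J
n(Mg) = 1.36 / 24.31 = 0.05594 mol
Temperature rose, so q_rxn = −|q_surr| = -24.85 kJ
ΔH = q_rxn / n = -444.2 kJ/mol

ΔH = -444 kJ/mol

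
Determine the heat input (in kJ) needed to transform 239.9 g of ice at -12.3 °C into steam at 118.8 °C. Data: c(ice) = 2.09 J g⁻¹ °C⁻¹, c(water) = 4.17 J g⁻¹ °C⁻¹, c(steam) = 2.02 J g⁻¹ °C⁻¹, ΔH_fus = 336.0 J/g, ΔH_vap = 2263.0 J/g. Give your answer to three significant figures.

q = 739 kJ

q1 (heat ice -12.3→0.0 °C): 239.9 × 2.09 × 12.3 = 6167 J
q2 (melt at 0 °C): 239.9 × 336.0 = 80606 J
q3 (heat water 0.0→100.0 °C): 239.9 × 4.17 × 100.0 = 100038 J
q4 (vaporize at 100 °C): 239.9 × 2263.0 = 542894 J
q5 (heat steam 100.0→118.8 °C): 239.9 × 2.02 × 18.8 = 9110 J
Total: 6167 + 80606 + 100038 + 542894 + 9110 = 738815 J = 739 kJ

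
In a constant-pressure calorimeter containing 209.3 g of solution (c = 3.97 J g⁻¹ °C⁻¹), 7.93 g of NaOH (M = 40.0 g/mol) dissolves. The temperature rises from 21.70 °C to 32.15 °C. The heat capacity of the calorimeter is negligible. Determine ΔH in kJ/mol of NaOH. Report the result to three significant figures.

ΔH = -43.8 kJ/mol

|ΔT| = |32.15 − 21.70| = 10.45 °C
|q_surr| = (209.3 × 3.97) × 10.45 = 830.921 × 10.45 = 8683 J
n(NaOH) = 7.93 / 40.0 = 0.1983 mol
Temperature rose, so q_rxn = −|q_surr| = -8.683 kJ
ΔH = q_rxn / n = -43.79 kJ/mol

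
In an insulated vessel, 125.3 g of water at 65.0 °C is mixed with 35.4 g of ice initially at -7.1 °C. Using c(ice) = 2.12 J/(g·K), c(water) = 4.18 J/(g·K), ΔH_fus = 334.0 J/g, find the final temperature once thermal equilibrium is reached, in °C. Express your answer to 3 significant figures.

Heat to bring ice to 0 °C and melt it: q₁ = 35.4×2.12×7.1 + 35.4×334.0 = 12356 J
Heat the water can supply cooling to 0 °C: 125.3×4.18×65.0 = 34044.0 J > q₁, so all ice melts.
Energy balance: 125.3×4.18×(65.0 − T) = 12356 + 35.4×4.18×(T − 0)
523.754(65.0 − T) = 12356 + 147.972 T
34044.0 − 12356 = 671.726 T
T = 21688.0 / 671.726 = 32.29 °C

T_f = 32.3 °C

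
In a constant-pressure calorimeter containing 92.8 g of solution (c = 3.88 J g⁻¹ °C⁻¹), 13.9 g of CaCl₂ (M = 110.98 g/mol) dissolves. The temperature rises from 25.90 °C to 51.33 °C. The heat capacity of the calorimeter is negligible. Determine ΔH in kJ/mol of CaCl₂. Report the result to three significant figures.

|ΔT| = |51.33 − 25.90| = 25.43 °C
|q_surr| = (92.8 × 3.88) × 25.43 = 360.064 × 25.43 = 9156 J
n(CaCl₂) = 13.9 / 110.98 = 0.1252 mol
Temperature rose, so q_rxn = −|q_surr| = -9.156 kJ
ΔH = q_rxn / n = -73.13 kJ/mol

ΔH = -73.1 kJ/mol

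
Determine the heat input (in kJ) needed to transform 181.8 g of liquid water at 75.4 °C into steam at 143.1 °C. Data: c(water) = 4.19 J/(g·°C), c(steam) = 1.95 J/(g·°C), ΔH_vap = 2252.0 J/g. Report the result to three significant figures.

q1 (heat water 75.4→100.0 °C): 181.8 × 4.19 × 24.6 = 18739 J
q2 (vaporize at 100 °C): 181.8 × 2252.0 = 409414 J
q3 (heat steam 100.0→143.1 °C): 181.8 × 1.95 × 43.1 = 15279 J
Total: 18739 + 409414 + 15279 = 443432 J = 443 kJ

q = 443 kJ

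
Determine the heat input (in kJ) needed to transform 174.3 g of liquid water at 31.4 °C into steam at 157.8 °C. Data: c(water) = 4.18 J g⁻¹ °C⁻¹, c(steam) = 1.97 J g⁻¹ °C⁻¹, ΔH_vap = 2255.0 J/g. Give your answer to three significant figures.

q1 (heat water 31.4→100.0 °C): 174.3 × 4.18 × 68.6 = 49980 J
q2 (vaporize at 100 °C): 174.3 × 2255.0 = 393047 J
q3 (heat steam 100.0→157.8 °C): 174.3 × 1.97 × 57.8 = 19847 J
Total: 49980 + 393047 + 19847 = 462874 J = 463 kJ

q = 463 kJ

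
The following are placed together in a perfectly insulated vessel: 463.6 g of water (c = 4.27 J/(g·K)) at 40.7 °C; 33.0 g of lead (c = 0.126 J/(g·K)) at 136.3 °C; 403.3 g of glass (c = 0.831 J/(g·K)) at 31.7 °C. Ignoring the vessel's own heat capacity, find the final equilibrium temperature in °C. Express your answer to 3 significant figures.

T_f = 39.6 °C

Σ mᵢcᵢ(T − Tᵢ) = 0  ⇒  T = Σ mᵢcᵢTᵢ / Σ mᵢcᵢ
Σ mᵢcᵢ = 463.6×4.27 + 33.0×0.126 + 403.3×0.831 = 2318.8723
Σ mᵢcᵢTᵢ = 1979.572×40.7 + 4.158×136.3 + 335.1423×31.7 = 91759
T = 91759 / 2318.8723 = 39.57 °C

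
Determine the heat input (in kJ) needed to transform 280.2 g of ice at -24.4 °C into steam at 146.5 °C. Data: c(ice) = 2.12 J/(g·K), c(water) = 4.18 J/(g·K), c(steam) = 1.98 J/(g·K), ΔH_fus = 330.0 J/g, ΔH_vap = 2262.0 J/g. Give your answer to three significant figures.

q = 884 kJ

q1 (heat ice -24.4→0.0 °C): 280.2 × 2.12 × 24.4 = 14494 J
q2 (melt at 0 °C): 280.2 × 330.0 = 92466 J
q3 (heat water 0.0→100.0 °C): 280.2 × 4.18 × 100.0 = 117124 J
q4 (vaporize at 100 °C): 280.2 × 2262.0 = 633812 J
q5 (heat steam 100.0→146.5 °C): 280.2 × 1.98 × 46.5 = 25798 J
Total: 14494 + 92466 + 117124 + 633812 + 25798 = 883694 J = 884 kJ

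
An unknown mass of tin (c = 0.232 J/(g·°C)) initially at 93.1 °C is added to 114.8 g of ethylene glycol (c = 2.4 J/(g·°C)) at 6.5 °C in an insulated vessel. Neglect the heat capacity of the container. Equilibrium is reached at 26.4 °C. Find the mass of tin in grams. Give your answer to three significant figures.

m = 354 g

q_gained = (114.8 × 2.4) × (26.4 − 6.5) = 5483 J
q_lost = m × 0.232 × (93.1 − 26.4) = 15.4744 m
m = 5483 / 15.4744 = 354 g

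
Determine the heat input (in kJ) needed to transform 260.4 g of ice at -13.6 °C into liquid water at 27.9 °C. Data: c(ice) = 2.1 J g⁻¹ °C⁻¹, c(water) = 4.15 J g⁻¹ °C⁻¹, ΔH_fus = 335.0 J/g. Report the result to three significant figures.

q = 125 kJ

q1 (heat ice -13.6→0.0 °C): 260.4 × 2.1 × 13.6 = 7437 J
q2 (melt at 0 °C): 260.4 × 335.0 = 87234 J
q3 (heat water 0.0→27.9 °C): 260.4 × 4.15 × 27.9 = 30150 J
Total: 7437 + 87234 + 30150 = 124821 J = 125 kJ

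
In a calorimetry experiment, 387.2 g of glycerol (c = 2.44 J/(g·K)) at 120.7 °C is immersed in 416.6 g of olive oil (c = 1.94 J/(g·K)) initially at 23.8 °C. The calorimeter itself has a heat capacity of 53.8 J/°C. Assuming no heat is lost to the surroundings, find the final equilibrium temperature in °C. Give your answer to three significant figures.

T_f = 74.5 °C

Heat lost by glycerol = heat gained by olive oil + calorimeter.
(387.2)(2.44)(120.7 − T) = [(416.6)(1.94) + 53.8](T − 23.8)
944.768 (120.7 − T) = 862.004 (T − 23.8)
114030 − 944.768 T = 862.004 T − 20516
134546 = 1806.772 T
T = 74.47 °C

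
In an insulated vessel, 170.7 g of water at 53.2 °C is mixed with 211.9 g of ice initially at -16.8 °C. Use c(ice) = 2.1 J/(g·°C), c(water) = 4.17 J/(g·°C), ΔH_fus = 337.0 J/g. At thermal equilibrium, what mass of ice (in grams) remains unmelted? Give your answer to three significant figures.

Heat to warm all ice to 0 °C: 211.9×2.1×16.8 = 7475.8 J
Heat released by water cooling to 0 °C: 170.7×4.17×53.2 = 37869 J
37869 J < 7475.8 + 211.9×337.0 = 78886.1 J, so not all ice melts; final T = 0 °C.
Heat left for melting: 37869 − 7475.8 = 30393.2 J
Mass melted = 30393.2 / 337.0 = 90.19 g
Ice remaining = 211.9 − 90.19 = 121.71 g

m_ice remaining = 122 g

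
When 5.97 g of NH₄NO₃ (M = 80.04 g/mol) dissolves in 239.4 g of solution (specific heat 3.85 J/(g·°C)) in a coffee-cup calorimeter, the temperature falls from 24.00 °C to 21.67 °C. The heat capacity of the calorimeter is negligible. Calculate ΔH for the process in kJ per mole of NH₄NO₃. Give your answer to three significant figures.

|ΔT| = |21.67 − 24.00| = 2.33 °C
|q_surr| = (239.4 × 3.85) × 2.33 = 921.69 × 2.33 = 2148 J
n(NH₄NO₃) = 5.97 / 80.04 = 0.07459 mol
Temperature fell, so q_rxn = +|q_surr| = 2.148 kJ
ΔH = q_rxn / n = 28.80 kJ/mol

ΔH = 28.8 kJ/mol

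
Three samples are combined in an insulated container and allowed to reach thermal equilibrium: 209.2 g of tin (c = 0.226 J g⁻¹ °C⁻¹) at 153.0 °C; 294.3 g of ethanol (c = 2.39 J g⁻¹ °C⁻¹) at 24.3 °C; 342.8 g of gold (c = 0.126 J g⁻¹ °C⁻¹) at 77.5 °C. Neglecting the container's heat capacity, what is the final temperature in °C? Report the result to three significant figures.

Σ mᵢcᵢ(T − Tᵢ) = 0  ⇒  T = Σ mᵢcᵢTᵢ / Σ mᵢcᵢ
Σ mᵢcᵢ = 209.2×0.226 + 294.3×2.39 + 342.8×0.126 = 793.8490
Σ mᵢcᵢTᵢ = 47.2792×153.0 + 703.377×24.3 + 43.1928×77.5 = 27673
T = 27673 / 793.8490 = 34.86 °C

T_f = 34.9 °C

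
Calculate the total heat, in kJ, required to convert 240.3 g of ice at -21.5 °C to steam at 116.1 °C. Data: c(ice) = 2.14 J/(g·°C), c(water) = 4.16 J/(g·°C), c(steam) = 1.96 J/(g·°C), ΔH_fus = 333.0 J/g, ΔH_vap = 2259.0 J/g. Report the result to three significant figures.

q = 741 kJ

q1 (heat ice -21.5→0.0 °C): 240.3 × 2.14 × 21.5 = 11056 J
q2 (melt at 0 °C): 240.3 × 333.0 = 80020 J
q3 (heat water 0.0→100.0 °C): 240.3 × 4.16 × 100.0 = 99965 J
q4 (vaporize at 100 °C): 240.3 × 2259.0 = 542838 J
q5 (heat steam 100.0→116.1 °C): 240.3 × 1.96 × 16.1 = 7583 J
Total: 11056 + 80020 + 99965 + 542838 + 7583 = 741462 J = 741 kJ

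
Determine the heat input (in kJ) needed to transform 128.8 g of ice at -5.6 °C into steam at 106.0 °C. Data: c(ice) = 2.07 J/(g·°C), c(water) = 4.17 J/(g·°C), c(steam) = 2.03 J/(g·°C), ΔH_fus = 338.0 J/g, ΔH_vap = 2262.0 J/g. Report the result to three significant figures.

q1 (heat ice -5.6→0.0 °C): 128.8 × 2.07 × 5.6 = 1493 J
q2 (melt at 0 °C): 128.8 × 338.0 = 43534 J
q3 (heat water 0.0→100.0 °C): 128.8 × 4.17 × 100.0 = 53710 J
q4 (vaporize at 100 °C): 128.8 × 2262.0 = 291346 J
q5 (heat steam 100.0→106.0 °C): 128.8 × 2.03 × 6.0 = 1569 J
Total: 1493 + 43534 + 53710 + 291346 + 1569 = 391652 J = 392 kJ

q = 392 kJ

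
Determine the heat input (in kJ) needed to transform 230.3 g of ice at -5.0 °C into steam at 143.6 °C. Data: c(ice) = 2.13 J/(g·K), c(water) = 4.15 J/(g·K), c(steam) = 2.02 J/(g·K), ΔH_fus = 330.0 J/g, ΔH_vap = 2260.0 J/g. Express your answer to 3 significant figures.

q = 715 kJ

q1 (heat ice -5.0→0.0 °C): 230.3 × 2.13 × 5.0 = 2453 J
q2 (melt at 0 °C): 230.3 × 330.0 = 75999 J
q3 (heat water 0.0→100.0 °C): 230.3 × 4.15 × 100.0 = 95575 J
q4 (vaporize at 100 °C): 230.3 × 2260.0 = 520478 J
q5 (heat steam 100.0→143.6 °C): 230.3 × 2.02 × 43.6 = 20283 J
Total: 2453 + 75999 + 95575 + 520478 + 20283 = 714788 J = 715 kJ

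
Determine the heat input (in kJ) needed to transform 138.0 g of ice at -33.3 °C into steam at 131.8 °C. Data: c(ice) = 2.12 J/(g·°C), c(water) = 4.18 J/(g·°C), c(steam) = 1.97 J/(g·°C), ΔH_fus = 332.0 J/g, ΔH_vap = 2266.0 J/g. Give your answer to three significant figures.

q1 (heat ice -33.3→0.0 °C): 138.0 × 2.12 × 33.3 = 9742 J
q2 (melt at 0 °C): 138.0 × 332.0 = 45816 J
q3 (heat water 0.0→100.0 °C): 138.0 × 4.18 × 100.0 = 57684 J
q4 (vaporize at 100 °C): 138.0 × 2266.0 = 312708 J
q5 (heat steam 100.0→131.8 °C): 138.0 × 1.97 × 31.8 = 8645 J
Total: 9742 + 45816 + 57684 + 312708 + 8645 = 434595 J = 435 kJ

q = 435 kJ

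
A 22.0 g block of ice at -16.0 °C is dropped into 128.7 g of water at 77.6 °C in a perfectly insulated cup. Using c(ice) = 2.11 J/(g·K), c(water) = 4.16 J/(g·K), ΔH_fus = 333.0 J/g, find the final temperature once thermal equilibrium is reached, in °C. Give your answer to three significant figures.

Heat to bring ice to 0 °C and melt it: q₁ = 22.0×2.11×16.0 + 22.0×333.0 = 8068.7 J
Heat the water can supply cooling to 0 °C: 128.7×4.16×77.6 = 41546.4 J > q₁, so all ice melts.
Energy balance: 128.7×4.16×(77.6 − T) = 8068.7 + 22.0×4.16×(T − 0)
535.392(77.6 − T) = 8068.7 + 91.52 T
41546.4 − 8068.7 = 626.912 T
T = 33477.7 / 626.912 = 53.40 °C

T_f = 53.4 °C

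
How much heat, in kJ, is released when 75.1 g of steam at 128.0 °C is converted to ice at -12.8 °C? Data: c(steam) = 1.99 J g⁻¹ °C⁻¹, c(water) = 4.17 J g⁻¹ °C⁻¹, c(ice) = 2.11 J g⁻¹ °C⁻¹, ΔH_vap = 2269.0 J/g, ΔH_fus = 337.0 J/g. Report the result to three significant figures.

q1 (cool steam 128.0→100 °C): 75.1 × 1.99 × 28.0 = 4185 J
q2 (condense at 100 °C): 75.1 × 2269.0 = 170402 J
q3 (cool water 100→0 °C): 75.1 × 4.17 × 100.0 = 31317 J
q4 (freeze at 0 °C): 75.1 × 337.0 = 25309 J
q5 (cool ice 0→-12.8 °C): 75.1 × 2.11 × 12.8 = 2028 J
Total: 4185 + 170402 + 31317 + 25309 + 2028 = 233241 J = 233 kJ

q = 233 kJ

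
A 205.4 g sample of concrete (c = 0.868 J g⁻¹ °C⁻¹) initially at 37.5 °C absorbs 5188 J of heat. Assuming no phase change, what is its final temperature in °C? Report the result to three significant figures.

T_f = 66.6 °C

ΔT = q / (m c) = 5188 / (205.4 × 0.868) = 29.10 °C
T_f = 37.5 + 29.10 = 66.60 °C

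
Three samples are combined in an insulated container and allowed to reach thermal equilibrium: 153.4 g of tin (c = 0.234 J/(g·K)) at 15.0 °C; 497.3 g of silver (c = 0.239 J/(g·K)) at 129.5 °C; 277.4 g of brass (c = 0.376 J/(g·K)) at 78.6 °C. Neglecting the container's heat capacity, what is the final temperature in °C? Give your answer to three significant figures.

T_f = 93.1 °C

Σ mᵢcᵢ(T − Tᵢ) = 0  ⇒  T = Σ mᵢcᵢTᵢ / Σ mᵢcᵢ
Σ mᵢcᵢ = 153.4×0.234 + 497.3×0.239 + 277.4×0.376 = 259.0527
Σ mᵢcᵢTᵢ = 35.8956×15.0 + 118.8547×129.5 + 104.3024×78.6 = 24128
T = 24128 / 259.0527 = 93.14 °C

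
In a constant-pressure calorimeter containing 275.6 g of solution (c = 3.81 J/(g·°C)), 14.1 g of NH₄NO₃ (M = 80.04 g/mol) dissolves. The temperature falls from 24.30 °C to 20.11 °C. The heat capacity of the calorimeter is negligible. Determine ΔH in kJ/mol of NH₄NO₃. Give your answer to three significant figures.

ΔH = 25.0 kJ/mol

|ΔT| = |20.11 − 24.30| = 4.19 °C
|q_surr| = (275.6 × 3.81) × 4.19 = 1050.036 × 4.19 = 4400 J
n(NH₄NO₃) = 14.1 / 80.04 = 0.1762 mol
Temperature fell, so q_rxn = +|q_surr| = 4.400 kJ
ΔH = q_rxn / n = 24.97 kJ/mol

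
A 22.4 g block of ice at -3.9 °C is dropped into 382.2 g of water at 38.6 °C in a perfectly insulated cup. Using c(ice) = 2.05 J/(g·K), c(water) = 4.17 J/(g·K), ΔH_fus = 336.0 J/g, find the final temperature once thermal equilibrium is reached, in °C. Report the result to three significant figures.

T_f = 31.9 °C

Heat to bring ice to 0 °C and melt it: q₁ = 22.4×2.05×3.9 + 22.4×336.0 = 7705.5 J
Heat the water can supply cooling to 0 °C: 382.2×4.17×38.6 = 61519.7 J > q₁, so all ice melts.
Energy balance: 382.2×4.17×(38.6 − T) = 7705.5 + 22.4×4.17×(T − 0)
1593.774(38.6 − T) = 7705.5 + 93.408 T
61519.7 − 7705.5 = 1687.182 T
T = 53814.2 / 1687.182 = 31.90 °C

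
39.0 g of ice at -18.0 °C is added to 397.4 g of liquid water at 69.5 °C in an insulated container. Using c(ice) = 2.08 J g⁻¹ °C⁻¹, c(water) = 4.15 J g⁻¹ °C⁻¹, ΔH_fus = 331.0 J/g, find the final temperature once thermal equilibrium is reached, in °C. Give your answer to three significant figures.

T_f = 55.4 °C

Heat to bring ice to 0 °C and melt it: q₁ = 39.0×2.08×18.0 + 39.0×331.0 = 14369 J
Heat the water can supply cooling to 0 °C: 397.4×4.15×69.5 = 114620 J > q₁, so all ice melts.
Energy balance: 397.4×4.15×(69.5 − T) = 14369 + 39.0×4.15×(T − 0)
1649.21(69.5 − T) = 14369 + 161.85 T
114620 − 14369 = 1811.06 T
T = 100251 / 1811.06 = 55.35 °C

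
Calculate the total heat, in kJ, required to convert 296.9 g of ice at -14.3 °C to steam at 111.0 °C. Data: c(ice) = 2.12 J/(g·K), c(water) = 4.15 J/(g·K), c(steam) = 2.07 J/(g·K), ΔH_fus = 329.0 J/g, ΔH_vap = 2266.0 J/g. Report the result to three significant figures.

q1 (heat ice -14.3→0.0 °C): 296.9 × 2.12 × 14.3 = 9001 J
q2 (melt at 0 °C): 296.9 × 329.0 = 97680 J
q3 (heat water 0.0→100.0 °C): 296.9 × 4.15 × 100.0 = 123214 J
q4 (vaporize at 100 °C): 296.9 × 2266.0 = 672775 J
q5 (heat steam 100.0→111.0 °C): 296.9 × 2.07 × 11.0 = 6760 J
Total: 9001 + 97680 + 123214 + 672775 + 6760 = 909430 J = 909 kJ

q = 909 kJ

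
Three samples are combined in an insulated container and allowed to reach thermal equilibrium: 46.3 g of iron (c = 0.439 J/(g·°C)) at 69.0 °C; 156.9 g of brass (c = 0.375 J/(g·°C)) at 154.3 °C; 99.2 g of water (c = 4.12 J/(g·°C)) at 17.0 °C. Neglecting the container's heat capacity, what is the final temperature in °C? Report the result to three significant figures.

Σ mᵢcᵢ(T − Tᵢ) = 0  ⇒  T = Σ mᵢcᵢTᵢ / Σ mᵢcᵢ
Σ mᵢcᵢ = 46.3×0.439 + 156.9×0.375 + 99.2×4.12 = 487.8672
Σ mᵢcᵢTᵢ = 20.3257×69.0 + 58.8375×154.3 + 408.704×17.0 = 17429
T = 17429 / 487.8672 = 35.72 °C

T_f = 35.7 °C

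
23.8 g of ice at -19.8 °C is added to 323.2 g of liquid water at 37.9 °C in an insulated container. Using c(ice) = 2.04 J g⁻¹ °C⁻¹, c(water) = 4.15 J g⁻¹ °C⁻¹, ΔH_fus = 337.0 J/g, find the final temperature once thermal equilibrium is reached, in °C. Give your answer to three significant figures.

Heat to bring ice to 0 °C and melt it: q₁ = 23.8×2.04×19.8 + 23.8×337.0 = 8981.9 J
Heat the water can supply cooling to 0 °C: 323.2×4.15×37.9 = 50834.5 J > q₁, so all ice melts.
Energy balance: 323.2×4.15×(37.9 − T) = 8981.9 + 23.8×4.15×(T − 0)
1341.28(37.9 − T) = 8981.9 + 98.77 T
50834.5 − 8981.9 = 1440.05 T
T = 41852.6 / 1440.05 = 29.06 °C

T_f = 29.1 °C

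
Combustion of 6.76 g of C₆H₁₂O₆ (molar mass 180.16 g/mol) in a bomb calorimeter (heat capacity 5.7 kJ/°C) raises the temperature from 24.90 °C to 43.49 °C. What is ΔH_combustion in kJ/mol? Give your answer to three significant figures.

ΔT = 43.49 − 24.90 = 18.59 °C
q_cal = C_cal × ΔT = 5.7 × 18.59 = 105.963 kJ
n = 6.76 / 180.16 = 0.03752 mol
q_rxn = −q_cal = -105.963 kJ
ΔH = -105.963 / 0.03752 = -2824 kJ/mol

ΔH = -2820 kJ/mol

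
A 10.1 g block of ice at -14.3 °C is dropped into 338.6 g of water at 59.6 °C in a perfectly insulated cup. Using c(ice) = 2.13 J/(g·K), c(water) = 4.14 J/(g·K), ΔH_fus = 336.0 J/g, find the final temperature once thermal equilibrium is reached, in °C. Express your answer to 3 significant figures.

Heat to bring ice to 0 °C and melt it: q₁ = 10.1×2.13×14.3 + 10.1×336.0 = 3701.2 J
Heat the water can supply cooling to 0 °C: 338.6×4.14×59.6 = 83547.5 J > q₁, so all ice melts.
Energy balance: 338.6×4.14×(59.6 − T) = 3701.2 + 10.1×4.14×(T − 0)
1401.804(59.6 − T) = 3701.2 + 41.814 T
83547.5 − 3701.2 = 1443.618 T
T = 79846.3 / 1443.618 = 55.31 °C

T_f = 55.3 °C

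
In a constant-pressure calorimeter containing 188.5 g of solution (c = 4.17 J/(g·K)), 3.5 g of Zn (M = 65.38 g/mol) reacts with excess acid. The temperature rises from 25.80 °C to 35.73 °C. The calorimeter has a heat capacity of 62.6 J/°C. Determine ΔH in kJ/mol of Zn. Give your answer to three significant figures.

|ΔT| = |35.73 − 25.80| = 9.93 °C
|q_surr| = (188.5 × 4.17 + 62.6) × 9.93 = 848.645 × 9.93 = 8427 J
n(Zn) = 3.5 / 65.38 = 0.05353 mol
Temperature rose, so q_rxn = −|q_surr| = -8.427 kJ
ΔH = q_rxn / n = -157.4 kJ/mol

ΔH = -157 kJ/mol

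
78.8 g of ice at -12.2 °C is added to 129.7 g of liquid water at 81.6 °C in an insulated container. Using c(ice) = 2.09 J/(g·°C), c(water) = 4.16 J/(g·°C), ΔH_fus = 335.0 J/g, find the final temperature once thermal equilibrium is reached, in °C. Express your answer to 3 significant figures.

T_f = 18.0 °C

Heat to bring ice to 0 °C and melt it: q₁ = 78.8×2.09×12.2 + 78.8×335.0 = 28407 J
Heat the water can supply cooling to 0 °C: 129.7×4.16×81.6 = 44027.4 J > q₁, so all ice melts.
Energy balance: 129.7×4.16×(81.6 − T) = 28407 + 78.8×4.16×(T − 0)
539.552(81.6 − T) = 28407 + 327.808 T
44027.4 − 28407 = 867.360 T
T = 15620.4 / 867.360 = 18.01 °C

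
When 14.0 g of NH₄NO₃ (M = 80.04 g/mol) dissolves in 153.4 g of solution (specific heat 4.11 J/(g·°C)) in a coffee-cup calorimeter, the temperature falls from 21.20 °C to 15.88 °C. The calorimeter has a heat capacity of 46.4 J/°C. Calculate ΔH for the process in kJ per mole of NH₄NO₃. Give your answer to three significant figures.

ΔH = 20.6 kJ/mol

|ΔT| = |15.88 − 21.20| = 5.32 °C
|q_surr| = (153.4 × 4.11 + 46.4) × 5.32 = 676.874 × 5.32 = 3601 J
n(NH₄NO₃) = 14.0 / 80.04 = 0.1749 mol
Temperature fell, so q_rxn = +|q_surr| = 3.601 kJ
ΔH = q_rxn / n = 20.59 kJ/mol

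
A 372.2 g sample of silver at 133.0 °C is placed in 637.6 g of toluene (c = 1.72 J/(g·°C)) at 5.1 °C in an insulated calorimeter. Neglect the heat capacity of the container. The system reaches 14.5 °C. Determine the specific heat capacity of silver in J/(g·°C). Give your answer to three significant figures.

q_gained = (637.6 × 1.72) × (14.5 − 5.1) = 10310 J
q_lost = 372.2 × c × (133.0 − 14.5) = 44105.7 c
Set equal: c = 10310 / 44105.7 = 0.234 J/(g·°C)

c = 0.234 J/(g·°C)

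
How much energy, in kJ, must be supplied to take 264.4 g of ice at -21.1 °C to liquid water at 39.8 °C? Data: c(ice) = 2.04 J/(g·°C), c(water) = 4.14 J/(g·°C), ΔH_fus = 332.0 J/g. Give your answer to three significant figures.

q1 (heat ice -21.1→0.0 °C): 264.4 × 2.04 × 21.1 = 11381 J
q2 (melt at 0 °C): 264.4 × 332.0 = 87781 J
q3 (heat water 0.0→39.8 °C): 264.4 × 4.14 × 39.8 = 43566 J
Total: 11381 + 87781 + 43566 = 142728 J = 143 kJ

q = 143 kJ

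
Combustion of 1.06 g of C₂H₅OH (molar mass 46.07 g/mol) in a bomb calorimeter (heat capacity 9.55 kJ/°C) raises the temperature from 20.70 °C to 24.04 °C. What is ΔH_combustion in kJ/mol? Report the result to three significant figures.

ΔH = -1390 kJ/mol

ΔT = 24.04 − 20.70 = 3.34 °C
q_cal = C_cal × ΔT = 9.55 × 3.34 = 31.897 kJ
n = 1.06 / 46.07 = 0.02301 mol
q_rxn = −q_cal = -31.897 kJ
ΔH = -31.897 / 0.02301 = -1386 kJ/mol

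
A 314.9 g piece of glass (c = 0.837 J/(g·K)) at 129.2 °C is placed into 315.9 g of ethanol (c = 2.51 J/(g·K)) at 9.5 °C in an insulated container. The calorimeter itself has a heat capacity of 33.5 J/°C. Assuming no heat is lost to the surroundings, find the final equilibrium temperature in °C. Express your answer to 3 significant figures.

Heat lost by glass = heat gained by ethanol + calorimeter.
(314.9)(0.837)(129.2 − T) = [(315.9)(2.51) + 33.5](T − 9.5)
263.5713 (129.2 − T) = 826.409 (T − 9.5)
34053 − 263.5713 T = 826.409 T − 7850.9
41903.9 = 1089.9803 T
T = 38.44 °C

T_f = 38.4 °C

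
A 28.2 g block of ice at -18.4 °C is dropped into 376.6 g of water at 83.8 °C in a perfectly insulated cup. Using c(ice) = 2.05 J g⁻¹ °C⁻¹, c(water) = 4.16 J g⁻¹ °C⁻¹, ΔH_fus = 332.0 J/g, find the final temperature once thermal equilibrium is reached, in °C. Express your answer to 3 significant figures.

T_f = 71.8 °C

Heat to bring ice to 0 °C and melt it: q₁ = 28.2×2.05×18.4 + 28.2×332.0 = 10426 J
Heat the water can supply cooling to 0 °C: 376.6×4.16×83.8 = 131286 J > q₁, so all ice melts.
Energy balance: 376.6×4.16×(83.8 − T) = 10426 + 28.2×4.16×(T − 0)
1566.656(83.8 − T) = 10426 + 117.312 T
131286 − 10426 = 1683.968 T
T = 120860 / 1683.968 = 71.77 °C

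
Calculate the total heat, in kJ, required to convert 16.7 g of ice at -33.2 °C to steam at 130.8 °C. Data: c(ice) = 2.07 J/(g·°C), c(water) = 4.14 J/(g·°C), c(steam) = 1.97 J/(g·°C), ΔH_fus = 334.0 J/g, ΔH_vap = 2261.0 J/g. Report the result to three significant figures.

q1 (heat ice -33.2→0.0 °C): 16.7 × 2.07 × 33.2 = 1148 J
q2 (melt at 0 °C): 16.7 × 334.0 = 5578 J
q3 (heat water 0.0→100.0 °C): 16.7 × 4.14 × 100.0 = 6914 J
q4 (vaporize at 100 °C): 16.7 × 2261.0 = 37759 J
q5 (heat steam 100.0→130.8 °C): 16.7 × 1.97 × 30.8 = 1013 J
Total: 1148 + 5578 + 6914 + 37759 + 1013 = 52412 J = 52.4 kJ

q = 52.4 kJ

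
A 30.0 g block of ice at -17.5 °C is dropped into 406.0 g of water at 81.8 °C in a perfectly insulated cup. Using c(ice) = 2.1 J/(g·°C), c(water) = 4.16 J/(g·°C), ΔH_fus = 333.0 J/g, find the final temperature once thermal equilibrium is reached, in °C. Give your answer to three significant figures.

Heat to bring ice to 0 °C and melt it: q₁ = 30.0×2.1×17.5 + 30.0×333.0 = 11093 J
Heat the water can supply cooling to 0 °C: 406.0×4.16×81.8 = 138157 J > q₁, so all ice melts.
Energy balance: 406.0×4.16×(81.8 − T) = 11093 + 30.0×4.16×(T − 0)
1688.96(81.8 − T) = 11093 + 124.8 T
138157 − 11093 = 1813.76 T
T = 127064 / 1813.76 = 70.06 °C

T_f = 70.1 °C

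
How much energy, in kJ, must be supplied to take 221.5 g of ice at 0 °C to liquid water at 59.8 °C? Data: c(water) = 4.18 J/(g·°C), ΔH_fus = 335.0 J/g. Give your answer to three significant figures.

q1 (melt at 0 °C): 221.5 × 335.0 = 74203 J
q2 (heat water 0.0→59.8 °C): 221.5 × 4.18 × 59.8 = 55367 J
Total: 74203 + 55367 = 129570 J = 130 kJ

q = 130 kJ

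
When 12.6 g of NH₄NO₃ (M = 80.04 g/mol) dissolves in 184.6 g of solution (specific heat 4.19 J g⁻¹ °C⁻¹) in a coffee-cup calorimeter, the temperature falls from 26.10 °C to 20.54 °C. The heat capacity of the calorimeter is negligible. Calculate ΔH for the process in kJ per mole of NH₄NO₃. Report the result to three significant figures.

ΔH = 27.3 kJ/mol

|ΔT| = |20.54 − 26.10| = 5.56 °C
|q_surr| = (184.6 × 4.19) × 5.56 = 773.474 × 5.56 = 4301 J
n(NH₄NO₃) = 12.6 / 80.04 = 0.1574 mol
Temperature fell, so q_rxn = +|q_surr| = 4.301 kJ
ΔH = q_rxn / n = 27.33 kJ/mol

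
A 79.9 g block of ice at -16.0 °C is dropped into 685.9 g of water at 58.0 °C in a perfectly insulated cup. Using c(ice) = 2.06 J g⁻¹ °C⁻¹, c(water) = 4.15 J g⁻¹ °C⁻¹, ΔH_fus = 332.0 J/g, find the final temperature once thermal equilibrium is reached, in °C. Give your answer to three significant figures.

T_f = 42.8 °C

Heat to bring ice to 0 °C and melt it: q₁ = 79.9×2.06×16.0 + 79.9×332.0 = 29160 J
Heat the water can supply cooling to 0 °C: 685.9×4.15×58.0 = 165096 J > q₁, so all ice melts.
Energy balance: 685.9×4.15×(58.0 − T) = 29160 + 79.9×4.15×(T − 0)
2846.485(58.0 − T) = 29160 + 331.585 T
165096 − 29160 = 3178.070 T
T = 135936 / 3178.070 = 42.77 °C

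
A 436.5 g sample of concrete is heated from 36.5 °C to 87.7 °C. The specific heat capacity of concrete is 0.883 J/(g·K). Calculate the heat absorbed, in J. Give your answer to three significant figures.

q = 19700 J

q = m c ΔT = 436.5 × 0.883 × (87.7 − 36.5)
q = 436.5 × 0.883 × 51.2 = 19730 J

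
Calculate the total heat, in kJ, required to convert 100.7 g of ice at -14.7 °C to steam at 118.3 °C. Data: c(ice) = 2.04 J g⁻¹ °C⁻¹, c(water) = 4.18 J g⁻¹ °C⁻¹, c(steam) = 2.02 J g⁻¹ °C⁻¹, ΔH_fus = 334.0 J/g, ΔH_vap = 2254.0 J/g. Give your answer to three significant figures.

q = 309 kJ

q1 (heat ice -14.7→0.0 °C): 100.7 × 2.04 × 14.7 = 3020 J
q2 (melt at 0 °C): 100.7 × 334.0 = 33634 J
q3 (heat water 0.0→100.0 °C): 100.7 × 4.18 × 100.0 = 42093 J
q4 (vaporize at 100 °C): 100.7 × 2254.0 = 226978 J
q5 (heat steam 100.0→118.3 °C): 100.7 × 2.02 × 18.3 = 3722 J
Total: 3020 + 33634 + 42093 + 226978 + 3722 = 309447 J = 309 kJ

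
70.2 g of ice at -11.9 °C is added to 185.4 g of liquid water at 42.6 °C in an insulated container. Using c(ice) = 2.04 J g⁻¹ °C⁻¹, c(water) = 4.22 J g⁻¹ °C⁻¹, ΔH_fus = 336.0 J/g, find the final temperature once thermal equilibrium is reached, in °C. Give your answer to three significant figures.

Heat to bring ice to 0 °C and melt it: q₁ = 70.2×2.04×11.9 + 70.2×336.0 = 25291 J
Heat the water can supply cooling to 0 °C: 185.4×4.22×42.6 = 33329.7 J > q₁, so all ice melts.
Energy balance: 185.4×4.22×(42.6 − T) = 25291 + 70.2×4.22×(T − 0)
782.388(42.6 − T) = 25291 + 296.244 T
33329.7 − 25291 = 1078.632 T
T = 8038.7 / 1078.632 = 7.453 °C

T_f = 7.45 °C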